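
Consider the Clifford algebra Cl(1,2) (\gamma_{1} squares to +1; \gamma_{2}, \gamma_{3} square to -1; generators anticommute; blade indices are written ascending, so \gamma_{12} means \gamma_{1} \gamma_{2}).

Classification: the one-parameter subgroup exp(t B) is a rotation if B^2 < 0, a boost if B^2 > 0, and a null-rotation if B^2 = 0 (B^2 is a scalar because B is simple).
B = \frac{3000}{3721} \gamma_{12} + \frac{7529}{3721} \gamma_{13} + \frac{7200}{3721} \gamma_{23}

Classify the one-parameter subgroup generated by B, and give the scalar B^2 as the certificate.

B^2 term by term: the squares give (\frac{3000}{3721})^2*(\gamma_{12})^2 + (\frac{7529}{3721})^2*(\gamma_{13})^2 + (\frac{7200}{3721})^2*(\gamma_{23})^2 = \frac{9000000}{13845841}*(+1) + \frac{56685841}{13845841}*(+1) + \frac{51840000}{13845841}*(-1) = 1 (each basis 2-blade squares to minus the product of its generators' squares); cross terms between blades sharing an index anticommute and cancel. So B^2 = 1.
Answer: boost, certificate B^2 = 1. Because 1 is invariant under every versor sandwich, the classification follows from its sign alone.


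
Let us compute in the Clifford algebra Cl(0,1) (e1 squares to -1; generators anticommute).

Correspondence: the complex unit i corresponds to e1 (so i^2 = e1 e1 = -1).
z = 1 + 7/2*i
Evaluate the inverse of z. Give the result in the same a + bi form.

In blades: z = 1 + 7/2*e1.
With qbar = 1 - 7/2*e1 (scalar fixed, mapped units negated), z qbar = 53/4 (the sum of squared coefficients), so z^-1 = qbar / (53/4) = 4/53 - 14/53*e1; translating back:
Answer: 4/53 - 14/53*i


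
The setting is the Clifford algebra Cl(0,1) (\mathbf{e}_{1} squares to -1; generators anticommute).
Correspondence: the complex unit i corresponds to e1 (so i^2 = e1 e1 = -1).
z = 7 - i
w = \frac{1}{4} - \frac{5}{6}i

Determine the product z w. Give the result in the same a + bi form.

In blades: z = 7 - e_{1}, w = \frac{1}{4} - \frac{5}{6} e_{1}.
Distribute z over w term by term (generator squares from the signature, products reordered to ascending indices): (7)*w = \frac{7}{4} - \frac{35}{6} e_{1}; (-e_{1})*w = -\frac{5}{6} - \frac{1}{4} e_{1}.
Sum: \frac{11}{12} - \frac{73}{12} e_{1}; translating back through the correspondence:
Answer: \frac{11}{12} - \frac{73}{12}i


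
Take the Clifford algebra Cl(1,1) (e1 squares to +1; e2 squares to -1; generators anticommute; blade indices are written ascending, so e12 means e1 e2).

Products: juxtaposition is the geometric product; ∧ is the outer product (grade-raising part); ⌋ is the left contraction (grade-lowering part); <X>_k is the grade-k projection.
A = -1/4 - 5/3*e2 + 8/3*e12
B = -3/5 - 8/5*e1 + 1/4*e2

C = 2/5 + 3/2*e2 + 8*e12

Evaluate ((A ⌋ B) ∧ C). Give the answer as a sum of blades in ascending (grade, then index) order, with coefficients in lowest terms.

step 1: 17/30 + 2/5*e1 - 1/16*e2
step 2: 17/75 + 4/25*e1 + 33/40*e2 + 77/15*e12
Answer: 17/75 + 4/25*e1 + 33/40*e2 + 77/15*e12


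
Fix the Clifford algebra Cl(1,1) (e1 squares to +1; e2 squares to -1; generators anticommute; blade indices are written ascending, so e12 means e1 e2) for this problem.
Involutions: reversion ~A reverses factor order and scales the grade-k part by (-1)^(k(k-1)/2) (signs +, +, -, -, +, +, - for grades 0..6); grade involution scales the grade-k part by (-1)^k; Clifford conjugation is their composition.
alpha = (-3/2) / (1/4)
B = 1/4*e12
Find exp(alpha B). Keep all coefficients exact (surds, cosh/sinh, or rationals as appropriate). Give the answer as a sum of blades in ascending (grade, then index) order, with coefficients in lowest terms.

B^2 = (1/4)^2*(e12)^2 = 1/16*(+1) = 1/16 (a basis 2-blade squares to minus the product of its generators' squares).
B^2 = 1/16 — hyperbolic case — the even/odd split gives cosh and sinh: l = 1/4, alpha*l = -3/2, so exp(alpha B) = cosh(-3/2) + (sinh(-3/2)/(1/4))*B = cosh(3/2) + (-4*sinh(3/2))*B.
Answer: cosh(3/2) - sinh(3/2)*e12


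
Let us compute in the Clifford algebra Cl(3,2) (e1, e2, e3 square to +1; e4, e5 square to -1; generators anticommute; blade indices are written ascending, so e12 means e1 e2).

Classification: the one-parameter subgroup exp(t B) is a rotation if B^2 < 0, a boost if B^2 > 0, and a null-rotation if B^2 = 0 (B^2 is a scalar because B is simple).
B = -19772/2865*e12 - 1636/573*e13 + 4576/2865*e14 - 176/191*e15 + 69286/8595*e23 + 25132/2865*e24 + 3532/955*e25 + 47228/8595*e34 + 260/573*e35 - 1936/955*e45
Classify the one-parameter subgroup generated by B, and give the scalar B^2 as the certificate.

B^2 term by term: the squares give (-19772/2865)^2*(e12)^2 + (-1636/573)^2*(e13)^2 + (4576/2865)^2*(e14)^2 + (-176/191)^2*(e15)^2 + (69286/8595)^2*(e23)^2 + (25132/2865)^2*(e24)^2 + (3532/955)^2*(e25)^2 + (47228/8595)^2*(e34)^2 + (260/573)^2*(e35)^2 + (-1936/955)^2*(e45)^2 = 390931984/8208225*(-1) + 2676496/328329*(-1) + 20939776/8208225*(+1) + 30976/36481*(+1) + 4800549796/73874025*(-1) + 631617424/8208225*(+1) + 12475024/912025*(+1) + 2230483984/73874025*(+1) + 67600/328329*(+1) + 3748096/912025*(-1) = -4/9 (each basis 2-blade squares to minus the product of its generators' squares); cross terms between blades sharing an index anticommute and cancel; the commuting (index-disjoint) pairs give grade-4 terms 2*c*c'*(blade product), which cancel blade by blade — e1234: -1867584032/24624675 + 82231904/1641645 + 634105472/24624675 = 0; e1235: -2056288/328329 + 11556704/547215 - 24388672/1641645 = 0; e1245: 76557184/2736075 - 32324864/2736075 - 8846464/547215 = 0; e1345: 6334592/547215 - 475904/328329 - 16624256/1641645 = 0; e2345: -268275392/8208225 - 2613728/328329 + 333618592/8208225 = 0 — confirming B is simple. So B^2 = -4/9.
Answer: rotation, certificate B^2 = -4/9. The scalar -4/9 is the complete invariant here: its sign names the subgroup type.


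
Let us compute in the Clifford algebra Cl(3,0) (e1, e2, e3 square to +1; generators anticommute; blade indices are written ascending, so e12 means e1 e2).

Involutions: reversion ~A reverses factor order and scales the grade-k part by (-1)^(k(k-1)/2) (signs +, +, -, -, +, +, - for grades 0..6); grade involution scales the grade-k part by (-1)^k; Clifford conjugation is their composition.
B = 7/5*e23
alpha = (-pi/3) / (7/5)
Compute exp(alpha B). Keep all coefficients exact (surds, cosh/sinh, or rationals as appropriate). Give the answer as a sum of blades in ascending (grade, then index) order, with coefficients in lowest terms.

B^2 = (7/5)^2*(e23)^2 = 49/25*(-1) = -49/25 (a basis 2-blade squares to minus the product of its generators' squares).
B^2 = -49/25 — the negative square puts this in the circular regime; l = 7/5, alpha*l = -pi/3, so exp(alpha B) = cos(-pi/3) + (sin(-pi/3)/(7/5))*B = 1/2 + (-5*sqrt(3)/14)*B.
Answer: 1/2 - sqrt(3)/2*e23


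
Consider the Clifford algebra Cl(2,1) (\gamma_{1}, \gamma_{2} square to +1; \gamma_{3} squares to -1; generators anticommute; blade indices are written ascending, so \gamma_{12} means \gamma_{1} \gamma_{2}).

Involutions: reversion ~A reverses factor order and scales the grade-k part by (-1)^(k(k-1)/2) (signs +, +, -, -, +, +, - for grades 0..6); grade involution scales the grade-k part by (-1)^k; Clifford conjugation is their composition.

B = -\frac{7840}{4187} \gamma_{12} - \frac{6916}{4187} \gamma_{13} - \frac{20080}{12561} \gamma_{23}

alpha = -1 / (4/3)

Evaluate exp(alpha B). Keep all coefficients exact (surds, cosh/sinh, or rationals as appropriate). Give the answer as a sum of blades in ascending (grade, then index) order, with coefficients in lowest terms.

B^2 term by term: the squares give (-\frac{7840}{4187})^2*(\gamma_{12})^2 + (-\frac{6916}{4187})^2*(\gamma_{13})^2 + (-\frac{20080}{12561})^2*(\gamma_{23})^2 = \frac{61465600}{17530969}*(-1) + \frac{47831056}{17530969}*(+1) + \frac{403206400}{157778721}*(+1) = \frac{16}{9} (each basis 2-blade squares to minus the product of its generators' squares); cross terms between blades sharing an index anticommute and cancel. So B^2 = \frac{16}{9}.
B^2 = \frac{16}{9} — hyperbolic case — the even/odd split gives cosh and sinh: l = \frac{4}{3}, alpha*l = -1, so exp(alpha B) = cosh(-1) + (sinh(-1)/(\frac{4}{3}))*B = \cosh{\left(1 \right)} + (- \frac{3 \sinh{\left(1 \right)}}{4})*B.
Answer: \cosh{\left(1 \right)} + \frac{5880 \sinh{\left(1 \right)}}{4187} \gamma_{12} + \frac{5187 \sinh{\left(1 \right)}}{4187} \gamma_{13} + \frac{5020 \sinh{\left(1 \right)}}{4187} \gamma_{23}


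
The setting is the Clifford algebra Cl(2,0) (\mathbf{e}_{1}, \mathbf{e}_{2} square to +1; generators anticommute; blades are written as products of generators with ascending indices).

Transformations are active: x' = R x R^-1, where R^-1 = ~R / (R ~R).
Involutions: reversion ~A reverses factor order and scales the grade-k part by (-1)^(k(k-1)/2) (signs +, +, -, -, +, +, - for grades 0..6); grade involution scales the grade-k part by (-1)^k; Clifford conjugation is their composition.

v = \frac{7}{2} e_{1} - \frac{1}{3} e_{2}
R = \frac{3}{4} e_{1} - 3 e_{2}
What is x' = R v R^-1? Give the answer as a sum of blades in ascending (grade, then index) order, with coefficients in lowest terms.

~R = \frac{3}{4} e_{1} - 3 e_{2}, and R ~R = \frac{153}{16}, so R^-1 = ~R / (\frac{153}{16}).
R v = \frac{29}{8} + \frac{41}{4} e_{1} e_{2}
Answer: -\frac{299}{102} e_{1} - \frac{33}{17} e_{2}


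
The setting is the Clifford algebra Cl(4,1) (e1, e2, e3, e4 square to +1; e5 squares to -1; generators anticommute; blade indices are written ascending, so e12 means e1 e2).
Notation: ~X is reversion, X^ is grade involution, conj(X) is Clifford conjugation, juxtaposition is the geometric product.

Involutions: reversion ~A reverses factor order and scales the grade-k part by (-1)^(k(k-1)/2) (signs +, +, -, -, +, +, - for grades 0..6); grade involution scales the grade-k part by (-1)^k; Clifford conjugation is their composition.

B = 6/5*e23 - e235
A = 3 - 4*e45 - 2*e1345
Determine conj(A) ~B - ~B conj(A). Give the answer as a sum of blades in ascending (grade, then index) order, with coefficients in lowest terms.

first term: -18/5*e23 - 2*e124 - 4*e234 + 3*e235 - 12/5*e1245 - 24/5*e2345
second term: -18/5*e23 - 2*e124 + 4*e234 + 3*e235 + 12/5*e1245 - 24/5*e2345
Answer: -8*e234 - 24/5*e1245


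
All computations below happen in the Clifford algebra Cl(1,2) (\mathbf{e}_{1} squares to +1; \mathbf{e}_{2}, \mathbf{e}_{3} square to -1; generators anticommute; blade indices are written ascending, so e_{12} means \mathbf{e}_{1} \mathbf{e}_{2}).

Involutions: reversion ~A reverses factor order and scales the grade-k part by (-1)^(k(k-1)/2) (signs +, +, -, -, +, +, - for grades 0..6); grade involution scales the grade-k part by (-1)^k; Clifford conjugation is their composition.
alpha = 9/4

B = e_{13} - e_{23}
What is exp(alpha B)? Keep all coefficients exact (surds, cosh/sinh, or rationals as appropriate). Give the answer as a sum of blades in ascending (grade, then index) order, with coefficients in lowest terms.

B^2 term by term: the squares give (1)^2*(e_{13})^2 + (-1)^2*(e_{23})^2 = 1*(+1) + 1*(-1) = 0 (each basis 2-blade squares to minus the product of its generators' squares); cross terms between blades sharing an index anticommute and cancel. So B^2 = 0.
B^2 = 0, so the series closes: exp(alpha B) = 1 + alpha B (parabolic case).
Answer: 1 + \frac{9}{4} e_{13} - \frac{9}{4} e_{23}


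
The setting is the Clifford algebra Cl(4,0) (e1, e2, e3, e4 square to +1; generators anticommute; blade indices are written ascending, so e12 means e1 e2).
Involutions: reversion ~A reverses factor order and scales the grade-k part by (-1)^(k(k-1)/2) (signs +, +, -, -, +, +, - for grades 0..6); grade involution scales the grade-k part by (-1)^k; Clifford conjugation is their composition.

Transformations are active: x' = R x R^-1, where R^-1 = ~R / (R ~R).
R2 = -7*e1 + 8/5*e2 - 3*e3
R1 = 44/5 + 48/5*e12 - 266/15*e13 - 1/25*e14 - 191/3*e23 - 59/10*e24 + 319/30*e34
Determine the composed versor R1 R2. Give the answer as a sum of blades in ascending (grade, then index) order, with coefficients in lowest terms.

Distribute over the terms of R2 (each basis-blade product reordered to ascending indices, repeated generators contracted through their squares):
R1 (-7*e1) = -308/5*e1 + 336/5*e2 - 1862/15*e3 - 7/25*e4 + 1337/3*e123 + 413/10*e124 - 2233/30*e134
R1 (8/5*e2) = 384/25*e1 + 352/25*e2 + 1528/15*e3 + 236/25*e4 + 2128/75*e123 + 8/125*e124 + 1276/75*e234
R1 (-3*e3) = 266/5*e1 + 191*e2 - 132/5*e3 + 319/10*e4 - 144/5*e123 - 3/25*e134 - 177/10*e234
Summing the partial products and collecting blades:
Answer: 174/25*e1 + 6807/25*e2 - 146/3*e3 + 2053/50*e4 + 11131/25*e123 + 10341/250*e124 - 11183/150*e134 - 103/150*e234


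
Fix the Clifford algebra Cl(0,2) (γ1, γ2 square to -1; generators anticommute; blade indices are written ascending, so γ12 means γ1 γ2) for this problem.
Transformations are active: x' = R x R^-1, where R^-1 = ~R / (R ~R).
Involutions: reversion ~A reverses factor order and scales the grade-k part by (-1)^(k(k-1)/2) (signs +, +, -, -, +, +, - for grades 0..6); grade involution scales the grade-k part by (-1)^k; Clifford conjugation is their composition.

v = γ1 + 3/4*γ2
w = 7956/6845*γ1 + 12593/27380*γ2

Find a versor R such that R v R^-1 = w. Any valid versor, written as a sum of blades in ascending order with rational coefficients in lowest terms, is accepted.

Key observation: q(v) = q(w) = -25/16 (sandwiches preserve the norm), so R = v + w = 14801/6845*γ1 + 8282/6845*γ2 works whenever it is invertible — the component of v along it is kept and (v - w)/2 reverses, sending v to w.
Answer: 14801/6845*γ1 + 8282/6845*γ2


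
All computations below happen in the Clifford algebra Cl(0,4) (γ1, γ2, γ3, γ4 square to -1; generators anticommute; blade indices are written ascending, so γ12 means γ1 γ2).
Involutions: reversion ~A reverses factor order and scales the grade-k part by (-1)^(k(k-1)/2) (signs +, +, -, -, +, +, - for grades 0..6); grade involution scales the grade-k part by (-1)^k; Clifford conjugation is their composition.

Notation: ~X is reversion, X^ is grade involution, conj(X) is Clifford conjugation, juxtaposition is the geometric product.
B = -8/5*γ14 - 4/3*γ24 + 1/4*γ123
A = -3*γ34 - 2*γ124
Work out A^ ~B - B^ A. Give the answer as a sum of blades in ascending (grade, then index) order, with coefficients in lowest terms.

first term: -8/3*γ1 + 16/5*γ2 + 24/5*γ13 + 4*γ23 - 1/2*γ34 + 3/4*γ124
second term: -8/3*γ1 + 16/5*γ2 + 24/5*γ13 + 4*γ23 - 1/2*γ34 - 3/4*γ124
Answer: 3/2*γ124


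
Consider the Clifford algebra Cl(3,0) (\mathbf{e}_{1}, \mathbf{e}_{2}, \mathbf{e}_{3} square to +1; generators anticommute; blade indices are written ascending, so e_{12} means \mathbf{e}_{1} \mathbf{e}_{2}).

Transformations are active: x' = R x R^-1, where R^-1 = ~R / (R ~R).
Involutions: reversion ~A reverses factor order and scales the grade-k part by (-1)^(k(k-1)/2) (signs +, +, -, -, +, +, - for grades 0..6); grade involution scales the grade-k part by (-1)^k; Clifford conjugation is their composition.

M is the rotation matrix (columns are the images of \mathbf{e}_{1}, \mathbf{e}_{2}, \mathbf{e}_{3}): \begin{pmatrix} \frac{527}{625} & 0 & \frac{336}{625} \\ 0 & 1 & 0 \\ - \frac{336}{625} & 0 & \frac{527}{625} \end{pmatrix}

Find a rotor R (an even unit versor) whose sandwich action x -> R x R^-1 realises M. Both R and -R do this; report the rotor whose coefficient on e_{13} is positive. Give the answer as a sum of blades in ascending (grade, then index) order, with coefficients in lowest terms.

Method: write R = a + b12*e_{12} + b13*e_{13} + b23*e_{23} with a^2 + b12^2 + b13^2 + b23^2 = 1 (so R^-1 = ~R). Expanding the columns R e_j ~R gives tr M = 4a^2 - 1 and, from the antisymmetric part, M21 - M12 = -4a*b12, M13 - M31 = 4a*b13, M32 - M23 = -4a*b23.
Here tr M = \frac{1679}{625}, so a^2 = (1 + tr M)/4 = \frac{576}{625} and a = ±\frac{24}{25}. Taking a = \frac{24}{25}: M21 - M12 = 0, M13 - M31 = \frac{672}{625}, M32 - M23 = 0, giving b12 = 0, b13 = \frac{7}{25}, b23 = 0, i.e. R = \frac{24}{25} + \frac{7}{25} e_{13}.
Its e_{13} coefficient is already positive.
Answer: \frac{24}{25} + \frac{7}{25} e_{13}. Note: both R and -R realise this M (trace \frac{1679}{625}); the covering map identifies them, and the e_{13}-coefficient sign is the tie-breaker.


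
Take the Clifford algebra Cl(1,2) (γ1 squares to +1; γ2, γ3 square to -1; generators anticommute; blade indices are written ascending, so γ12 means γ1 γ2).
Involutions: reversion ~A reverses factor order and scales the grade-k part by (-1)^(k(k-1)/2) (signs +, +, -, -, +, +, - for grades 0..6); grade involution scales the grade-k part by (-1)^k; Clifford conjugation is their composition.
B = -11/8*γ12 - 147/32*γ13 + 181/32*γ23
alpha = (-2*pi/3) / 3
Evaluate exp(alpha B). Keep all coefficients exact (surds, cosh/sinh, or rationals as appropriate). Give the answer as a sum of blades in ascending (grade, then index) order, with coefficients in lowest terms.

B^2 term by term: the squares give (-11/8)^2*(γ12)^2 + (-147/32)^2*(γ13)^2 + (181/32)^2*(γ23)^2 = 121/64*(+1) + 21609/1024*(+1) + 32761/1024*(-1) = -9 (each basis 2-blade squares to minus the product of its generators' squares); cross terms between blades sharing an index anticommute and cancel. So B^2 = -9.
B^2 = -9 — a negative square means the series sums to a rotation: l = 3, alpha*l = -2*pi/3, so exp(alpha B) = cos(-2*pi/3) + (sin(-2*pi/3)/3)*B = -1/2 + (-sqrt(3)/6)*B.
Answer: -1/2 + 11*sqrt(3)/48*γ12 + 49*sqrt(3)/64*γ13 - 181*sqrt(3)/192*γ23


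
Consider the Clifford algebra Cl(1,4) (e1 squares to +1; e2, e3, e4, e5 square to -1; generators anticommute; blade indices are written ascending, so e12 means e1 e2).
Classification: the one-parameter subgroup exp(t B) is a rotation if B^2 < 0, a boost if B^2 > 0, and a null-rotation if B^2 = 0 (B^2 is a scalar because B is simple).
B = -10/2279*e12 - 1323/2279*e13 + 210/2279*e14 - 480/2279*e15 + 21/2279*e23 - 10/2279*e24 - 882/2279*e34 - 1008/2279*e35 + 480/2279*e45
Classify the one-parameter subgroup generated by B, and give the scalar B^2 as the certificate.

B^2 term by term: the squares give (-10/2279)^2*(e12)^2 + (-1323/2279)^2*(e13)^2 + (210/2279)^2*(e14)^2 + (-480/2279)^2*(e15)^2 + (21/2279)^2*(e23)^2 + (-10/2279)^2*(e24)^2 + (-882/2279)^2*(e34)^2 + (-1008/2279)^2*(e35)^2 + (480/2279)^2*(e45)^2 = 100/5193841*(+1) + 1750329/5193841*(+1) + 44100/5193841*(+1) + 230400/5193841*(+1) + 441/5193841*(-1) + 100/5193841*(-1) + 777924/5193841*(-1) + 1016064/5193841*(-1) + 230400/5193841*(-1) = 0 (each basis 2-blade squares to minus the product of its generators' squares); cross terms between blades sharing an index anticommute and cancel; the commuting (index-disjoint) pairs give grade-4 terms 2*c*c'*(blade product), which cancel blade by blade — e1234: 17640/5193841 - 26460/5193841 + 8820/5193841 = 0; e1235: 20160/5193841 - 20160/5193841 = 0; e1245: -9600/5193841 + 9600/5193841 = 0; e1345: -1270080/5193841 + 423360/5193841 + 846720/5193841 = 0; e2345: 20160/5193841 - 20160/5193841 = 0 — confirming B is simple. So B^2 = 0.
Answer: null-rotation, certificate B^2 = 0. Certificate logic: 0 is a conjugation-invariant scalar, so its sign fixes rotation versus boost versus null-rotation outright.


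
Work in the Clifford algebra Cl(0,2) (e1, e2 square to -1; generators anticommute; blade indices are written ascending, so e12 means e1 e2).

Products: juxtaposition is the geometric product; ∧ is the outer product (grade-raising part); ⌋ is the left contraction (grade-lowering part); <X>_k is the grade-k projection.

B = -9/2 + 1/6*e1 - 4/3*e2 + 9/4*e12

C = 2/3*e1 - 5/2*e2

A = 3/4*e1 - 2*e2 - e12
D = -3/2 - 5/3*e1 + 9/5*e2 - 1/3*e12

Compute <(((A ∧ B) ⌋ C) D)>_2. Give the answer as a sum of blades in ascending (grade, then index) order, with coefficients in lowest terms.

step 1: -27/8*e1 + 9*e2 + 23/6*e12
step 2: 99/4
step 3: -297/8 - 165/4*e1 + 891/20*e2 - 33/4*e12
step 4: -33/4*e12
Answer: -33/4*e12


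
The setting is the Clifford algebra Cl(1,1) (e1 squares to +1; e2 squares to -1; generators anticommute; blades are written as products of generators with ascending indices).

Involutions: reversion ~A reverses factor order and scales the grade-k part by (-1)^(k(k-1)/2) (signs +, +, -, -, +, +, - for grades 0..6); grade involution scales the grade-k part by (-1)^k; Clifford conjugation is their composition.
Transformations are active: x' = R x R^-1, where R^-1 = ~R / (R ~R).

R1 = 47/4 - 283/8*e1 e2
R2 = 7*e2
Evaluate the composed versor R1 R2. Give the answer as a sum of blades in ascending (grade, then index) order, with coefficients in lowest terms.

Distribute over the terms of R2 (each basis-blade product reordered to ascending indices, repeated generators contracted through their squares):
R1 (7*e2) = 1981/8*e1 + 329/4*e2
Answer: 1981/8*e1 + 329/4*e2


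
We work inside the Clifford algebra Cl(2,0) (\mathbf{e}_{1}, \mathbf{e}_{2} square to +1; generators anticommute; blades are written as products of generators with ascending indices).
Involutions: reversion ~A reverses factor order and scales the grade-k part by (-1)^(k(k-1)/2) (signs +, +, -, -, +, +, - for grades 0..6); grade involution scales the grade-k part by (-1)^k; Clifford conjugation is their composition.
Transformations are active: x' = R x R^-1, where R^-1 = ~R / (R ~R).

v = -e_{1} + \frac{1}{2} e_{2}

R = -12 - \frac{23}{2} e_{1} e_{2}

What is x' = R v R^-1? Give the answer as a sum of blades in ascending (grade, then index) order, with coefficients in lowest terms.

~R = -12 + \frac{23}{2} e_{1} e_{2}, and R ~R = \frac{1105}{4}, so R^-1 = ~R / (\frac{1105}{4}).
R v = \frac{25}{4} e_{1} - \frac{35}{2} e_{2}
Answer: \frac{101}{221} e_{1} + \frac{451}{442} e_{2}


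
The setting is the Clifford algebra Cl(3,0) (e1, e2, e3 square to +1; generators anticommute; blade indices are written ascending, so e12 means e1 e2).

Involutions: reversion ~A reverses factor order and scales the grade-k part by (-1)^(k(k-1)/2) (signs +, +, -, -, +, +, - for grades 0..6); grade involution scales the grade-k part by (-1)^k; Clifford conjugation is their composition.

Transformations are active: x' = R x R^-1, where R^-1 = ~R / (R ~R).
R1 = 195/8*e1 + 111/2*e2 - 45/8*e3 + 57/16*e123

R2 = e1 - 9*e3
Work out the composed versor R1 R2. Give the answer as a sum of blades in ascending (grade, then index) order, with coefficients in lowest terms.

Distribute over the terms of R2 (each basis-blade product reordered to ascending indices, repeated generators contracted through their squares):
R1 (e1) = 195/8 - 111/2*e12 + 45/8*e13 + 57/16*e23
R1 (-9*e3) = 405/8 - 513/16*e12 - 1755/8*e13 - 999/2*e23
Summing the partial products and collecting blades:
Answer: 75 - 1401/16*e12 - 855/4*e13 - 7935/16*e23


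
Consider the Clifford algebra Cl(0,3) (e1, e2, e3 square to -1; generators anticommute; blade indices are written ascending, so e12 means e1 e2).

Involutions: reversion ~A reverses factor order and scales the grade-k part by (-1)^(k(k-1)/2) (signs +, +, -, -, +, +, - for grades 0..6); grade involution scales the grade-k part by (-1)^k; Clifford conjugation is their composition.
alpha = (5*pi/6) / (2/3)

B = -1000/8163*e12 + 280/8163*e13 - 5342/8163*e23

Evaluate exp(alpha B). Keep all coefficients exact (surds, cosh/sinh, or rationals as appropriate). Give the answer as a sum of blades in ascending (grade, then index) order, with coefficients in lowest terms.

B^2 term by term: the squares give (-1000/8163)^2*(e12)^2 + (280/8163)^2*(e13)^2 + (-5342/8163)^2*(e23)^2 = 1000000/66634569*(-1) + 78400/66634569*(-1) + 28536964/66634569*(-1) = -4/9 (each basis 2-blade squares to minus the product of its generators' squares); cross terms between blades sharing an index anticommute and cancel. So B^2 = -4/9.
B^2 = -4/9 — circular case — the even/odd split gives cos and sin: l = 2/3, alpha*l = 5*pi/6, so exp(alpha B) = cos(5*pi/6) + (sin(5*pi/6)/(2/3))*B = -sqrt(3)/2 + (3/4)*B.
Answer: -sqrt(3)/2 - 250/2721*e12 + 70/2721*e13 - 2671/5442*e23


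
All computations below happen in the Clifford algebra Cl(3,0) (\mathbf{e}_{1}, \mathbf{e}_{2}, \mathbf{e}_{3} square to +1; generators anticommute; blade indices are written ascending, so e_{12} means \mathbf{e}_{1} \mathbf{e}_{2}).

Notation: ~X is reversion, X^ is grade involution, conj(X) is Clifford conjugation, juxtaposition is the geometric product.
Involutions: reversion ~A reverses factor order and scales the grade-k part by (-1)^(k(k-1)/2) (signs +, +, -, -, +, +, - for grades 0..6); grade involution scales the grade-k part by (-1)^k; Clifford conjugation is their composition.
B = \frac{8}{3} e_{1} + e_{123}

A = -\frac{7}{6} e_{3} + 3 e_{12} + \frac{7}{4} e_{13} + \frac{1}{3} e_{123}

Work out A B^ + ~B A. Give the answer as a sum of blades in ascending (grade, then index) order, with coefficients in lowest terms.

first term: \frac{1}{3} + \frac{25}{4} e_{2} + \frac{23}{3} e_{3} + \frac{7}{6} e_{12} - \frac{28}{9} e_{13} - \frac{8}{9} e_{23}
second term: \frac{1}{3} + \frac{25}{4} e_{2} + \frac{23}{3} e_{3} + \frac{7}{6} e_{12} - \frac{28}{9} e_{13} + \frac{8}{9} e_{23}
Answer: \frac{2}{3} + \frac{25}{2} e_{2} + \frac{46}{3} e_{3} + \frac{7}{3} e_{12} - \frac{56}{9} e_{13}


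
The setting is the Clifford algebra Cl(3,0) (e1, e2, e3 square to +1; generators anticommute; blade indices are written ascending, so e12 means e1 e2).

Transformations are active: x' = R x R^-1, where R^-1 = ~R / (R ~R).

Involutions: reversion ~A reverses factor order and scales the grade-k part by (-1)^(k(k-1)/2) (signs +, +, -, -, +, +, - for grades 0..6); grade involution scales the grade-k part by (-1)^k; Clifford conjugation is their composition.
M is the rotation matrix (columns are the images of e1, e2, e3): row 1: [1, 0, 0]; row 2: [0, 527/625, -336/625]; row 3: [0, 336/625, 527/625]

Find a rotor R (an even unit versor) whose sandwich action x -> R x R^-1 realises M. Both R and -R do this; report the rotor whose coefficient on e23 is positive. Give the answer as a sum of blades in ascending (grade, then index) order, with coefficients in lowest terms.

Method: write R = a + b12*e12 + b13*e13 + b23*e23 with a^2 + b12^2 + b13^2 + b23^2 = 1 (so R^-1 = ~R). Expanding the columns R e_j ~R gives tr M = 4a^2 - 1 and, from the antisymmetric part, M21 - M12 = -4a*b12, M13 - M31 = 4a*b13, M32 - M23 = -4a*b23.
Here tr M = 1679/625, so a^2 = (1 + tr M)/4 = 576/625 and a = ±24/25. Taking a = 24/25: M21 - M12 = 0, M13 - M31 = 0, M32 - M23 = 672/625, giving b12 = 0, b13 = 0, b23 = -7/25, i.e. R = 24/25 - 7/25*e23.
Its e23 coefficient is negative, so report the other preimage -R.
Answer: -24/25 + 7/25*e23. Uniqueness: Spin(3) -> SO(3) maps R and -R to the same rotation of trace 1679/625; fixing the sign of the e23 coefficient removes the ambiguity.


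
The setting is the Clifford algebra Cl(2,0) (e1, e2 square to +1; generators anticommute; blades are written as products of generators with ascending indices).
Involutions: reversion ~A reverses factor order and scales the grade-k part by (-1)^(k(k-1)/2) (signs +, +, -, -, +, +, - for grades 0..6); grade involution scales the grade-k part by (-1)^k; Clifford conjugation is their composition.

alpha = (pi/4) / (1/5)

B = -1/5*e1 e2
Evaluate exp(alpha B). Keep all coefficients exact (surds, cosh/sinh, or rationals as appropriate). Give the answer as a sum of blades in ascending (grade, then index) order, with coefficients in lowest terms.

B^2 = (-1/5)^2*(e1 e2)^2 = 1/25*(-1) = -1/25 (a basis 2-blade squares to minus the product of its generators' squares).
B^2 = -1/25 — the series telescopes trigonometrically here: l = 1/5, alpha*l = pi/4, so exp(alpha B) = cos(pi/4) + (sin(pi/4)/(1/5))*B = sqrt(2)/2 + (5*sqrt(2)/2)*B.
Answer: sqrt(2)/2 - sqrt(2)/2*e1 e2


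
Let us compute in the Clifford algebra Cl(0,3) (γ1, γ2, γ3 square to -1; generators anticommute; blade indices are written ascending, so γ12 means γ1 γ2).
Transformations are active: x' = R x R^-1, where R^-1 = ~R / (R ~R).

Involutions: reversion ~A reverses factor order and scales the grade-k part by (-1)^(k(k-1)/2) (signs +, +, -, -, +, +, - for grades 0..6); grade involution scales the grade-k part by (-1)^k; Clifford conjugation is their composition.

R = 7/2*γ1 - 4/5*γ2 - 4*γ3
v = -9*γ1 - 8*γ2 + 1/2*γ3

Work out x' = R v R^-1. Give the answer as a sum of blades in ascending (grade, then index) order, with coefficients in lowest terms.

~R = 7/2*γ1 - 4/5*γ2 - 4*γ3, and R ~R = -2889/100, so R^-1 = ~R / (-2889/100).
R v = 271/10 - 176/5*γ12 - 137/4*γ13 - 162/5*γ23
Answer: 7031/2889*γ1 + 27448/2889*γ2 + 40471/5778*γ3


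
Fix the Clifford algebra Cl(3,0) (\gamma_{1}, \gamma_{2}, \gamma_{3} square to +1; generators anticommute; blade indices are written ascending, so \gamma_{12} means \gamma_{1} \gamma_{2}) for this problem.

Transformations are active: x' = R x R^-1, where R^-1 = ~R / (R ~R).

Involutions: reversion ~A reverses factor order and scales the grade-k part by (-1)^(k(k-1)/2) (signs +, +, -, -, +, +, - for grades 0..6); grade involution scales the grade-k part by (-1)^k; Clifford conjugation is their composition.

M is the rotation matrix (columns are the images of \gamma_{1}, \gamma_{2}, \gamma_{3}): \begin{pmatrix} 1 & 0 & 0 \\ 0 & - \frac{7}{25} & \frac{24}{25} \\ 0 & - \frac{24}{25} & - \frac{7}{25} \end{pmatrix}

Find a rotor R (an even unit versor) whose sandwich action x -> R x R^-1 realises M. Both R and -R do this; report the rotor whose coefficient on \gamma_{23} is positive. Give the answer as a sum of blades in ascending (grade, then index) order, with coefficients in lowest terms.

Method: write R = a + b12*\gamma_{12} + b13*\gamma_{13} + b23*\gamma_{23} with a^2 + b12^2 + b13^2 + b23^2 = 1 (so R^-1 = ~R). Expanding the columns R e_j ~R gives tr M = 4a^2 - 1 and, from the antisymmetric part, M21 - M12 = -4a*b12, M13 - M31 = 4a*b13, M32 - M23 = -4a*b23.
Here tr M = \frac{11}{25}, so a^2 = (1 + tr M)/4 = \frac{9}{25} and a = ±\frac{3}{5}. Taking a = \frac{3}{5}: M21 - M12 = 0, M13 - M31 = 0, M32 - M23 = -\frac{48}{25}, giving b12 = 0, b13 = 0, b23 = \frac{4}{5}, i.e. R = \frac{3}{5} + \frac{4}{5} \gamma_{23}.
Its \gamma_{23} coefficient is already positive.
Answer: \frac{3}{5} + \frac{4}{5} \gamma_{23}. Uniqueness: Spin(3) -> SO(3) maps R and -R to the same rotation of trace \frac{11}{25}; fixing the sign of the \gamma_{23} coefficient removes the ambiguity.


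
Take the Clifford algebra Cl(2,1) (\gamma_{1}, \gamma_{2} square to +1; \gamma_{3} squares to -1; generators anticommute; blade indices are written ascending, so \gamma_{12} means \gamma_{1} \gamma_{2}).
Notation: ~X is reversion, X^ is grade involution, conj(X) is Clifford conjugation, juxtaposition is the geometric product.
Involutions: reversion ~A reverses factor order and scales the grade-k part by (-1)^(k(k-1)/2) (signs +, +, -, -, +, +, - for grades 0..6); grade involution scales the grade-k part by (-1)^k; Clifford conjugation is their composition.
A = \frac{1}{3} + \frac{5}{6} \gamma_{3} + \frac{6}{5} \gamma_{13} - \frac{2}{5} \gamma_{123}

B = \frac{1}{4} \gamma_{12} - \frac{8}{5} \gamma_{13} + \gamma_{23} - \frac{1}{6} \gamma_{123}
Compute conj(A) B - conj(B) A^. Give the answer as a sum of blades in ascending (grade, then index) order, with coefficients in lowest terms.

first term: \frac{149}{75} + \frac{14}{15} \gamma_{1} - \frac{251}{150} \gamma_{2} + \frac{1}{10} \gamma_{3} - \frac{113}{90} \gamma_{12} - \frac{8}{15} \gamma_{13} + \frac{1}{30} \gamma_{23} - \frac{19}{72} \gamma_{123}
second term: \frac{139}{75} + \frac{14}{15} \gamma_{1} - \frac{191}{150} \gamma_{2} + \frac{1}{10} \gamma_{3} + \frac{44}{45} \gamma_{12} + \frac{8}{15} \gamma_{13} - \frac{1}{30} \gamma_{23} + \frac{11}{72} \gamma_{123}
Answer: \frac{2}{15} - \frac{2}{5} \gamma_{2} - \frac{67}{30} \gamma_{12} - \frac{16}{15} \gamma_{13} + \frac{1}{15} \gamma_{23} - \frac{5}{12} \gamma_{123}


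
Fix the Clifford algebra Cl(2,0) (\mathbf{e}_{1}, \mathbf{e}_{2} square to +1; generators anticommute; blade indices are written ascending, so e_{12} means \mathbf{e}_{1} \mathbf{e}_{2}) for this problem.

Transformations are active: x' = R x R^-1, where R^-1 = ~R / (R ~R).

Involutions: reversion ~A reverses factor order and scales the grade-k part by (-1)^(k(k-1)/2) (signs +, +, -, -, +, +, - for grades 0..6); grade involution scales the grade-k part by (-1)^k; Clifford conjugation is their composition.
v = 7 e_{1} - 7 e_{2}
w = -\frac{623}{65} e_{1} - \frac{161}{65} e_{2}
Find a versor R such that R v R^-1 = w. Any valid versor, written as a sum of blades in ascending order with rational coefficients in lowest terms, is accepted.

Reasoning: v^2 = w^2 = 98 since conjugation preserves the quadratic form; R = v + w = -\frac{168}{65} e_{1} - \frac{616}{65} e_{2} is then valid when invertible, keeping its own part and reversing (v - w)/2.
Answer: -\frac{168}{65} e_{1} - \frac{616}{65} e_{2}


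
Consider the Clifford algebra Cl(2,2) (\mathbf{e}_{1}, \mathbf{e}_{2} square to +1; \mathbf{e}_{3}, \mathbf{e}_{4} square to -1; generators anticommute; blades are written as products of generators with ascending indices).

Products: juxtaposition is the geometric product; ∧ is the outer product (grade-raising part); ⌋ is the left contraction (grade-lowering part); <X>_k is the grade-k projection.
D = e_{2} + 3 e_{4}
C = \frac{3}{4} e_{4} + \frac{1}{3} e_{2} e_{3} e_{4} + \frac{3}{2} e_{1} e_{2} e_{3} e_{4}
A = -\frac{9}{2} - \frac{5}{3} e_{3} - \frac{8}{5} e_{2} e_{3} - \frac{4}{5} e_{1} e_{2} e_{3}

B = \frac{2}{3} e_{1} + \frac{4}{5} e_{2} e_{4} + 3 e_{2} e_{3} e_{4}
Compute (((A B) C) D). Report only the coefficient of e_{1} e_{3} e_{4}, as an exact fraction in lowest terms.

step 1: -3 e_{1} - \frac{24}{5} e_{4} + \frac{10}{9} e_{1} e_{3} - \frac{12}{5} e_{1} e_{4} - \frac{8}{15} e_{2} e_{3} - \frac{43}{5} e_{2} e_{4} + \frac{32}{25} e_{3} e_{4} - \frac{16}{15} e_{1} e_{2} e_{3} + \frac{16}{25} e_{1} e_{3} e_{4} - \frac{73}{6} e_{2} e_{3} e_{4}
step 2: \frac{689}{90} - \frac{329}{20} e_{1} + \frac{1519}{300} e_{2} + \frac{143}{75} e_{3} - \frac{16}{9} e_{4} - \frac{32}{15} e_{1} e_{2} + \frac{621}{50} e_{1} e_{3} - \frac{613}{180} e_{1} e_{4} + \frac{57}{8} e_{2} e_{3} - \frac{5}{3} e_{2} e_{4} - \frac{32}{5} e_{1} e_{2} e_{3} + \frac{10}{27} e_{1} e_{2} e_{4} + \frac{5}{6} e_{1} e_{3} e_{4} - \frac{49}{10} e_{2} e_{3} e_{4} - \frac{9}{5} e_{1} e_{2} e_{3} e_{4}
step 3: \frac{3119}{300} + \frac{97}{12} e_{1} + \frac{1139}{90} e_{2} - \frac{57}{8} e_{3} + \frac{739}{30} e_{4} - \frac{3161}{180} e_{1} e_{2} + \frac{39}{10} e_{1} e_{3} - \frac{26849}{540} e_{1} e_{4} + \frac{1919}{150} e_{2} e_{3} + \frac{15271}{900} e_{2} e_{4} + \frac{41}{50} e_{3} e_{4} - \frac{351}{50} e_{1} e_{2} e_{3} - \frac{539}{180} e_{1} e_{2} e_{4} + \frac{1773}{50} e_{1} e_{3} e_{4} + \frac{171}{8} e_{2} e_{3} e_{4} - \frac{551}{30} e_{1} e_{2} e_{3} e_{4}
Answer: \frac{1773}{50}


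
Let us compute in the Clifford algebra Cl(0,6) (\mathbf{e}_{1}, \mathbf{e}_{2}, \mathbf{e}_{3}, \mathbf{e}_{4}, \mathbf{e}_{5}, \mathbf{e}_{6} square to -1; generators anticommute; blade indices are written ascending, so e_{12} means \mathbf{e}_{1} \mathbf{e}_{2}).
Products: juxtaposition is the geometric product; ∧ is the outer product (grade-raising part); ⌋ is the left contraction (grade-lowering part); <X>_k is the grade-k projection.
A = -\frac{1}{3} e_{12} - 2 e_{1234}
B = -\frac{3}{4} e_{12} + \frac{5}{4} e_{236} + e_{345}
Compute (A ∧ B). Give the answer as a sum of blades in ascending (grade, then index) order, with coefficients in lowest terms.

step 1: -\frac{1}{3} e_{12345}
Answer: -\frac{1}{3} e_{12345}


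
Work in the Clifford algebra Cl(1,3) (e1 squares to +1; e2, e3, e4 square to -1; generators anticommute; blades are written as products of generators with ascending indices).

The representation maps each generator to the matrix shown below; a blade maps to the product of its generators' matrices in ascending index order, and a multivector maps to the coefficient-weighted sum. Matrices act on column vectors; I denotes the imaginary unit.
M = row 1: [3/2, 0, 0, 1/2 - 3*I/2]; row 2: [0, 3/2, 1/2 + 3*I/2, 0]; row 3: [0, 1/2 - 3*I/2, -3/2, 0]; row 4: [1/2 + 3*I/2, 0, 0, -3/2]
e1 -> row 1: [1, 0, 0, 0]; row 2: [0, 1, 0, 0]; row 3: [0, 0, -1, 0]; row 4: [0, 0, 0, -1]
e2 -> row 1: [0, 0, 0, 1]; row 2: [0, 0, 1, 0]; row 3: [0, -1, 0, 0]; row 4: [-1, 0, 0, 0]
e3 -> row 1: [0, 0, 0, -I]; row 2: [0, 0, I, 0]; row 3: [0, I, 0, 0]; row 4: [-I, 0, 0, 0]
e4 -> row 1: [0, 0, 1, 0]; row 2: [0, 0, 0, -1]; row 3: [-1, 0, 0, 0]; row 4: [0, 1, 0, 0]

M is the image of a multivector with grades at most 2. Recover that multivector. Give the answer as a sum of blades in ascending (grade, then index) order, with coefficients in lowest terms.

Method: the blade images are trace-orthogonal — tr(rho(e_A) rho(e_B)^-1) = 4 if A = B and 0 otherwise — and rho(e_A)^-1 = (e_A)^2 * rho(e_A) with (e_A)^2 = +1 or -1, so the coefficient of e_A in the preimage is (e_A)^2 * tr(M rho(e_A))/4.
Nonzero projections over blades of grade <= 2: e1: (e1)^2 = +1, tr(M rho(e1)) = 6, coefficient 3/2; e1 e2: (e1 e2)^2 = +1, tr(M rho(e1 e2)) = 2, coefficient 1/2; e1 e3: (e1 e3)^2 = +1, tr(M rho(e1 e3)) = 6, coefficient 3/2. Every other blade of grade <= 2 projects to 0.
Answer: 3/2*e1 + 1/2*e1 e2 + 3/2*e1 e3


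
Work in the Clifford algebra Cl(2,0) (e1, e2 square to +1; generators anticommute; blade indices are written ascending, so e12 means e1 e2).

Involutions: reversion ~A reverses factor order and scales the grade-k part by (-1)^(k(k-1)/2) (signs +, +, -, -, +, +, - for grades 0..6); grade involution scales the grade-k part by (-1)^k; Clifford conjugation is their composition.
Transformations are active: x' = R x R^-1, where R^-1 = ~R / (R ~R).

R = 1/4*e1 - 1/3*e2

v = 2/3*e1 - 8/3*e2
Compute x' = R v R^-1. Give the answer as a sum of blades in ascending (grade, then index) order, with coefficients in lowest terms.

~R = 1/4*e1 - 1/3*e2, and R ~R = 25/144, so R^-1 = ~R / (25/144).
R v = 19/18 - 4/9*e12
Answer: 178/75*e1 - 104/75*e2


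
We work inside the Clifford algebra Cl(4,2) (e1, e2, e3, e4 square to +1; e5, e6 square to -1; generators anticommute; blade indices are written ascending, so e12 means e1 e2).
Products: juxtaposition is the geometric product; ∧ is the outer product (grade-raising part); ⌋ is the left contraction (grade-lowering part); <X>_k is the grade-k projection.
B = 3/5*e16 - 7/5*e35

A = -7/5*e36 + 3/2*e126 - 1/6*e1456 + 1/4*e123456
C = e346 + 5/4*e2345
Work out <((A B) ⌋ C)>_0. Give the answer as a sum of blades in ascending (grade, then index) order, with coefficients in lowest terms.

step 1: -9/10*e2 + 21/25*e13 - 1/10*e45 + 49/25*e56 + 7/20*e1246 - 7/30*e1346 + 3/20*e2345 - 21/10*e12356
step 2: -3/16 - 1/8*e23 - 9/8*e345
step 3: -3/16
Answer: -3/16


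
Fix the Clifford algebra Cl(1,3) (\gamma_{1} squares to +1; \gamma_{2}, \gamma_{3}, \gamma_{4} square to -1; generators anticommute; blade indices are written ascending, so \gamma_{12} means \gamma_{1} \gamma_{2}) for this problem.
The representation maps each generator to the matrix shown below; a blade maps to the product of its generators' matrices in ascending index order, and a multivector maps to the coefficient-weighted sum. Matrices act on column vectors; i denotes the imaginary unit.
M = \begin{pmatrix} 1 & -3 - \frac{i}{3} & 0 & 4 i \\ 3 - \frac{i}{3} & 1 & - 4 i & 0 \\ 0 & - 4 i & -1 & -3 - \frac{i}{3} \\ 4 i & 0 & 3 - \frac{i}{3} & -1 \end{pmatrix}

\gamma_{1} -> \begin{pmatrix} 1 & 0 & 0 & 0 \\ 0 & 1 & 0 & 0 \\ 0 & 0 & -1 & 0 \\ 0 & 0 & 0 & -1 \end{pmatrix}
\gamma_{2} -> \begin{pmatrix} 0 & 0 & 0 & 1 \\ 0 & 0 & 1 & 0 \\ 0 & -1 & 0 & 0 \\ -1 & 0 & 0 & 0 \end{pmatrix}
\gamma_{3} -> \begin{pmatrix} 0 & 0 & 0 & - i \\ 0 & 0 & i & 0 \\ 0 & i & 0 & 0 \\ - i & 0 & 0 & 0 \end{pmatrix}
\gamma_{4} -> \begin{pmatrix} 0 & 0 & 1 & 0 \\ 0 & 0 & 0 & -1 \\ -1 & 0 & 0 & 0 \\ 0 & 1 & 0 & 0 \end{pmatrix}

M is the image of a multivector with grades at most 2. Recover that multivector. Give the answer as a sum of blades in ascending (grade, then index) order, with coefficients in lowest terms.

Method: the blade images are trace-orthogonal — tr(rho(e_A) rho(e_B)^-1) = 4 if A = B and 0 otherwise — and rho(e_A)^-1 = (e_A)^2 * rho(e_A) with (e_A)^2 = +1 or -1, so the coefficient of e_A in the preimage is (e_A)^2 * tr(M rho(e_A))/4.
Nonzero projections over blades of grade <= 2: \gamma_{1}: (\gamma_{1})^2 = +1, tr(M rho(\gamma_{1})) = 4, coefficient 1; \gamma_{3}: (\gamma_{3})^2 = -1, tr(M rho(\gamma_{3})) = 16, coefficient -4; \gamma_{24}: (\gamma_{24})^2 = -1, tr(M rho(\gamma_{24})) = 12, coefficient -3; \gamma_{34}: (\gamma_{34})^2 = -1, tr(M rho(\gamma_{34})) = - \frac{4}{3}, coefficient \frac{1}{3}. Every other blade of grade <= 2 projects to 0.
Answer: \gamma_{1} - 4 \gamma_{3} - 3 \gamma_{24} + \frac{1}{3} \gamma_{34}
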